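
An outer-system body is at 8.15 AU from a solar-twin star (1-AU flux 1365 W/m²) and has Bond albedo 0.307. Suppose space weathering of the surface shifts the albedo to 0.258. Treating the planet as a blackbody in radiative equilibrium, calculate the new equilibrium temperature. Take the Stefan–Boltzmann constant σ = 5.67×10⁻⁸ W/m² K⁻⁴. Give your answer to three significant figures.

90.6 K

By the inverse-square law, S = 1365/8.15² = 20.55 W/m².
With the new albedo, S(1−α₂)/4 = 3.812 W/m², so T₂ = 90.55 K.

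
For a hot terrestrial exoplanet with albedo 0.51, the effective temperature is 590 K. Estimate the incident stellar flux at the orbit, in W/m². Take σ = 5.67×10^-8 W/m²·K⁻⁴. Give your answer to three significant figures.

From S(1−α)/4 = σT⁴: S = 4σT⁴/(1−α).
The emitted flux is σT⁴ = 6871 W/m².
So S = 4×6871/(1−0.51) = 56090 W/m².

56100 W/m²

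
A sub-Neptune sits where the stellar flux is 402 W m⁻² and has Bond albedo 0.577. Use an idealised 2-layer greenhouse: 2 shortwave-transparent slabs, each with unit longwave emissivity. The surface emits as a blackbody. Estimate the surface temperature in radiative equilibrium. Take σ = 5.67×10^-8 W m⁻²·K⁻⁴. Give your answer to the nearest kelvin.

218 kelvin

The effective emission temperature is T_e = [S(1−α)/(4σ)]^¼ = 165.5 K.
With N = 2 opaque layers, T_s = (N+1)^(1/4)·T_e = 3^(1/4)·165.5 = 217.8 K.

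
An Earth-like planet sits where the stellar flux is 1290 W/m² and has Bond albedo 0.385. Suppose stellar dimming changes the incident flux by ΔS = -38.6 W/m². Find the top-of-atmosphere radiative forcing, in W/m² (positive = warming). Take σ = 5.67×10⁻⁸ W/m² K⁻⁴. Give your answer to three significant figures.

TOA radiative forcing: ΔF = (1−α)ΔS/4 = 0.615·(-38.6)/4 = -5.935 W/m².

-5.93 W/m²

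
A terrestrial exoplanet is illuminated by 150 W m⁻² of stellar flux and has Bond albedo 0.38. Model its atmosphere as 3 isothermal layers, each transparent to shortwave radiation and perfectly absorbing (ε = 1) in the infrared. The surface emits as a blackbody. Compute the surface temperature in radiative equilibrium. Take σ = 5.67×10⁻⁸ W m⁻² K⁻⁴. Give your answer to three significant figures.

201 K

OLR = S(1−α)/4 = 23.25 W m⁻²; the top layer radiates at T_e = 142.3 K.
For an N-layer opaque stack, T_s⁴ = (N+1)T_e⁴, hence T_s = (4)^(1/4)×142.3 K = 201.2 K.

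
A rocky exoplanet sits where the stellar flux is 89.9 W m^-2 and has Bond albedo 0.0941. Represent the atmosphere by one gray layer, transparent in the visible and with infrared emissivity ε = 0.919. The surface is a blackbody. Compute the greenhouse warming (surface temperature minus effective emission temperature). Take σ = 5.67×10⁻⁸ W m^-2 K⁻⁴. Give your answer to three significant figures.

The planet radiates to space at T_e = [S(1−α)/(4σ)]^(1/4) = 137.7 K.
For a single slab of emissivity ε, T_s⁴ = 2T_e⁴/(2−ε); thus T_s = 137.7·(1.85)^(1/4) = 160.5 K.
T_s − T_e = 160.5 − 137.7 = 22.89 K.

22.9 K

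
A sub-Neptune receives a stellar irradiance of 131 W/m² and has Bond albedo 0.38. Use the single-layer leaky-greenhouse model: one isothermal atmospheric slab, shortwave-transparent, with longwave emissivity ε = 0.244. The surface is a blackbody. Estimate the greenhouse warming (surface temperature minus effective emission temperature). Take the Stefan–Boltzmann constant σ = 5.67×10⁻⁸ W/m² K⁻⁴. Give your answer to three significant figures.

The planet radiates to space at T_e = [S(1−α)/(4σ)]^(1/4) = 137.6 K.
The surface balance (absorbed SW + ε·downward IR = σT_s⁴) with T_a⁴ = T_s⁴/2 reduces to T_s = T_e·[2/(2−ε)]^¼ = 142.1 K.
Greenhouse warming: T_s − T_e = 4.548 K.

4.55 kelvin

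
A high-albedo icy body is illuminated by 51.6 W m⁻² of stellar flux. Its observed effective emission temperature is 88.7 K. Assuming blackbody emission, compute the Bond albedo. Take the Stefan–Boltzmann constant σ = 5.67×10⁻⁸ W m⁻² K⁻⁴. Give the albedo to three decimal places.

Energy balance: S(1−α)/4 = σT⁴, so 1−α = 4σT⁴/S.
4σT⁴ = 4·5.67×10⁻⁸·(88.7)⁴ = 14.04 W m⁻².
Hence α = 1 − 14.04/51.60 = 0.7279.

0.728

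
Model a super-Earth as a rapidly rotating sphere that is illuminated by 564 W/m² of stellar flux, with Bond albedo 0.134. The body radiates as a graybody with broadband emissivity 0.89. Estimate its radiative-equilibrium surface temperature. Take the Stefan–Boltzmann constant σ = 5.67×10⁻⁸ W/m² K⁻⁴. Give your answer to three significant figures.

222 kelvin

The planet absorbs (1−α)S over its disc πR² and re-emits over 4πR², so the mean absorbed flux is (1−0.134)·564.0/4 = 122.1 W/m².
Equating to εσT⁴ with ε = 0.89: T = (122.1/0.89σ)^(1/4) = 221.8 K.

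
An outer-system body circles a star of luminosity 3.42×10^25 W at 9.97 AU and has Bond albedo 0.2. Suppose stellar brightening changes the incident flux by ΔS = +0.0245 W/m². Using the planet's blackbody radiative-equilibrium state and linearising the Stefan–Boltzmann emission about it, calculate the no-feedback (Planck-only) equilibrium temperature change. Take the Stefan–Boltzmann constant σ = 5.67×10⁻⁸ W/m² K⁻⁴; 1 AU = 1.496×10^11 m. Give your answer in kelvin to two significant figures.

Orbital distance: d = 9.97 AU = 1.492×10^12 m.
S = L/(4πd²) = 1.223 W/m².
Reference equilibrium: T_e = [S(1−α)/(4σ)]^(1/4) = 45.58 K.
ΔF = Δ[S(1−α)]/4 = (1−0.2)·+0.0245/4 = 0.004900 W/m².
Linearising σT⁴ gives d(σT⁴)/dT = 4σT_e³ = 0.02147 W/m² per K.
Hence the no-feedback warming is ΔF/(4σT_e³) = 0.228 K.

0.23 kelvin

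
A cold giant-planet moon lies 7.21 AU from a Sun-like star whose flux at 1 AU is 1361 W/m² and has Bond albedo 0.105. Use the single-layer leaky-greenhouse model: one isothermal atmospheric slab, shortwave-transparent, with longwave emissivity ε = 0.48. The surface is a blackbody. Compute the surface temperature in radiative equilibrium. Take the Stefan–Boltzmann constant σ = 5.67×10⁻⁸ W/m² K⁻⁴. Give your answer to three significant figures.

Flux at the orbit: S = 1361/(7.21)² = 26.18 W/m².
At the top of the atmosphere, σT_e⁴ = S(1−α)/4 = 5.858 W/m², giving T_e = 100.8 K.
For a single slab of emissivity ε, T_s⁴ = 2T_e⁴/(2−ε); thus T_s = 100.8·(1.316)^(1/4) = 108.0 K.

108 kelvin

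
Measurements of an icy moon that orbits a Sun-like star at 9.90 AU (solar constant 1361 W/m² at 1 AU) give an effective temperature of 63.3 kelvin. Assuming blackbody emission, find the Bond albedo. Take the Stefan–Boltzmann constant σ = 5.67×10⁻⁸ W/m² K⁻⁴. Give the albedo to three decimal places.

Irradiance scales as 1/d², so S = 1361 W/m² × (1/9.90)² = 13.89 W/m².
From σT⁴ = S(1−α)/4 we invert for α: 1−α = 4σT⁴/S.
σT⁴ = 0.9103 W/m², so 4σT⁴ = 3.641 W/m².
Hence α = 1 − 3.641/13.89 = 0.7378.

0.738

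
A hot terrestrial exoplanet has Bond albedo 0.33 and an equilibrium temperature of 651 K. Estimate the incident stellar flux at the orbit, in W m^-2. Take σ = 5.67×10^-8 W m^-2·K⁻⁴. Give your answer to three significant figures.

60800 W m^-2

From S(1−α)/4 = σT⁴: S = 4σT⁴/(1−α).
The emitted flux is σT⁴ = 10180 W m^-2.
So S = 4×10180/(1−0.33) = 60800 W m^-2.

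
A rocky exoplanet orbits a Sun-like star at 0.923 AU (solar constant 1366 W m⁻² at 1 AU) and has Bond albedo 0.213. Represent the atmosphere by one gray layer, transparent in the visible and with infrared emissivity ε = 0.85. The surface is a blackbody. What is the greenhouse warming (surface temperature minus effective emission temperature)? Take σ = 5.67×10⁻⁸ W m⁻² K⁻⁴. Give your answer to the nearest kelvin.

41 kelvin

By the inverse-square law, S = 1366/0.923² = 1603 W m⁻².
The planet radiates to space at T_e = [S(1−α)/(4σ)]^(1/4) = 273.1 K.
Surface balance with a leaky layer gives σT_s⁴ = σT_e⁴·2/(2−ε), so T_s = T_e·[2/(2−0.85)]^(1/4) = 313.6 K.
T_s − T_e = 313.6 − 273.1 = 40.52 K.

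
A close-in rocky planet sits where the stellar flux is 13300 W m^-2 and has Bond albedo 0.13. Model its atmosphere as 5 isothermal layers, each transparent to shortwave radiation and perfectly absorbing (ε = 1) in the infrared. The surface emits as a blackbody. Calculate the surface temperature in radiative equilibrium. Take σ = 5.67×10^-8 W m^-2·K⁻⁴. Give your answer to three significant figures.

744 K

The effective emission temperature is T_e = [S(1−α)/(4σ)]^¼ = 475.3 K.
For an N-layer opaque stack, T_s⁴ = (N+1)T_e⁴, hence T_s = (6)^(1/4)×475.3 K = 743.8 K.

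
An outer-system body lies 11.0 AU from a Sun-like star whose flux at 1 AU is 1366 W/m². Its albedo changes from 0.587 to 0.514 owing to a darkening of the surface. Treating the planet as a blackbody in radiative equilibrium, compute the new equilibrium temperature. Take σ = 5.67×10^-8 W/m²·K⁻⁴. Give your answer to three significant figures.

Irradiance scales as 1/d², so S = 1366 W/m² × (1/11.0)² = 11.29 W/m².
With the new albedo, S(1−α₂)/4 = 1.372 W/m², so T₂ = 70.13 K.

70.1 kelvin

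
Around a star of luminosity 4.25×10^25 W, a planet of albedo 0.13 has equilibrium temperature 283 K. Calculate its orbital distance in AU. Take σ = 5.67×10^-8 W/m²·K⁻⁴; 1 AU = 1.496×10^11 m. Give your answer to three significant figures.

Energy balance gives S = 4σT⁴/(1−α) = 1672 W/m².
S = L/(4πd²) → d = √(L/4πS) = √(4.25×10^25/(4π·1672)) = 4.497×10^10 m = 0.3006 AU.

0.301 AU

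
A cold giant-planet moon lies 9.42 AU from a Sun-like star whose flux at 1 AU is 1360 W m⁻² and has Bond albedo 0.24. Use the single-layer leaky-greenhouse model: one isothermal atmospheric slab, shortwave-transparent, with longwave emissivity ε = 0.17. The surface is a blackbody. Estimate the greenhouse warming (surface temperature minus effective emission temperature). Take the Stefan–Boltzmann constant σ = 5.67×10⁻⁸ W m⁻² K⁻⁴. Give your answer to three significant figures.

1.90 kelvin

Irradiance scales as 1/d², so S = 1360 W m⁻² × (1/9.42)² = 15.33 W m⁻².
The planet radiates to space at T_e = [S(1−α)/(4σ)]^(1/4) = 84.65 K.
The surface balance (absorbed SW + ε·downward IR = σT_s⁴) with T_a⁴ = T_s⁴/2 reduces to T_s = T_e·[2/(2−ε)]^¼ = 86.56 K.
The atmosphere warms the surface by 1.901 K.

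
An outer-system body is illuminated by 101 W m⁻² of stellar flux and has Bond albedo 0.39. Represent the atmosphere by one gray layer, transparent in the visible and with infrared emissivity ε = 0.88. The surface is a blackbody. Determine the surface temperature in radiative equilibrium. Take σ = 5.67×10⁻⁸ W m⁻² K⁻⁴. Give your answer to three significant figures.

At the top of the atmosphere, σT_e⁴ = S(1−α)/4 = 15.40 W m⁻², giving T_e = 128.4 K.
For a single slab of emissivity ε, T_s⁴ = 2T_e⁴/(2−ε); thus T_s = 128.4·(1.786)^(1/4) = 148.4 K.

148 K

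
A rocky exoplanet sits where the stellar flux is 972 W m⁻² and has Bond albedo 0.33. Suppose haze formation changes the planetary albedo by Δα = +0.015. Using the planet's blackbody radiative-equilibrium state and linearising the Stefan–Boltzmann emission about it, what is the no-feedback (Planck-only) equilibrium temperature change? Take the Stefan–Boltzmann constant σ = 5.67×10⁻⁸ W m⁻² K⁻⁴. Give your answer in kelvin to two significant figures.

-1.3 K

Reference equilibrium: T_e = [S(1−α)/(4σ)]^(1/4) = 231.5 K.
The change in absorbed flux is Δ[S(1−α)/4] = −SΔα/4 = -3.645 W m⁻².
The Planck feedback parameter is 4σT_e³ = 2.813 W m⁻²/K.
Hence the no-feedback warming is ΔF/(4σT_e³) = -1.30 K.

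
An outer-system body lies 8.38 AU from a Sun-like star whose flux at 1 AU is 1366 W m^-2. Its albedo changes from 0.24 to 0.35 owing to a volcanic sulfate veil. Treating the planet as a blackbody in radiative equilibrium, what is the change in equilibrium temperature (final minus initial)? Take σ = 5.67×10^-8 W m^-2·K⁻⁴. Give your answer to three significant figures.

Irradiance scales as 1/d², so S = 1366 W m^-2 × (1/8.38)² = 19.45 W m^-2.
Initial: T₁ = [S(1−0.24)/(4σ)]^(1/4) = 89.85 K.
With α = 0.35, T₂ = 86.41 K.
ΔT = T₂ − T₁ = -3.444 K.

-3.44 kelvin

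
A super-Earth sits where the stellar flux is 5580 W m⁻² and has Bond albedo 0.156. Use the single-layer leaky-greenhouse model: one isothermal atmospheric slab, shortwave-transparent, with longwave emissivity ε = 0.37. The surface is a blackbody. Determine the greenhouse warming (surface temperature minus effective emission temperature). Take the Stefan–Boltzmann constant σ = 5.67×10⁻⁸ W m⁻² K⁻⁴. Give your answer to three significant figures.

Effective emission temperature (TOA balance): σT_e⁴ = S(1−α)/4 = 1177 W m⁻² → T_e = 379.6 K.
The surface balance (absorbed SW + ε·downward IR = σT_s⁴) with T_a⁴ = T_s⁴/2 reduces to T_s = T_e·[2/(2−ε)]^¼ = 399.5 K.
T_s − T_e = 399.5 − 379.6 = 19.92 K.

19.9 K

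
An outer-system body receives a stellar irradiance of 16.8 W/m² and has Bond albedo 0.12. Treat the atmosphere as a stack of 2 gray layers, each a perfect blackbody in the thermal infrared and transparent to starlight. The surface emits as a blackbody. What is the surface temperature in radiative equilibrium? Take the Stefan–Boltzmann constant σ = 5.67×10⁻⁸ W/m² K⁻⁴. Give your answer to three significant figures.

OLR = S(1−α)/4 = 3.696 W/m²; the top layer radiates at T_e = 89.85 K.
For an N-layer opaque stack, T_s⁴ = (N+1)T_e⁴, hence T_s = (3)^(1/4)×89.85 K = 118.3 K.

118 K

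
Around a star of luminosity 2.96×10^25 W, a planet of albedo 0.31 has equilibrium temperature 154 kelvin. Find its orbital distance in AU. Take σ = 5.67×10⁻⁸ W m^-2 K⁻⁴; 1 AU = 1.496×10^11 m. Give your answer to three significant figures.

0.755 AU

Energy balance gives S = 4σT⁴/(1−α) = 184.9 W m^-2.
Then d = [L/(4πS)]^(1/2) = 1.129×10^11 m, i.e. 0.7545 AU.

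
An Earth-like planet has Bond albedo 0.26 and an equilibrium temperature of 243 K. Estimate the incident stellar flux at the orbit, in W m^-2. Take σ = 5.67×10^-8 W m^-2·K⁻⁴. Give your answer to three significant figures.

From S(1−α)/4 = σT⁴: S = 4σT⁴/(1−α).
The emitted flux is σT⁴ = 197.7 W m^-2.
So S = 4×197.7/(1−0.26) = 1069 W m^-2.

1070 W m^-2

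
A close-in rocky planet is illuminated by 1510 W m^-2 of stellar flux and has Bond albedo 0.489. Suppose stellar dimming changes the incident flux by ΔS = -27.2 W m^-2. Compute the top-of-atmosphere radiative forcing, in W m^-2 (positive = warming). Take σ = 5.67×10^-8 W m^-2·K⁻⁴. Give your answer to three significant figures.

-3.47 W m^-2

Only a fraction (1−α) is absorbed and it's spread over 4πR², so ΔF = (1−α)ΔS/4 = -3.475 W m^-2.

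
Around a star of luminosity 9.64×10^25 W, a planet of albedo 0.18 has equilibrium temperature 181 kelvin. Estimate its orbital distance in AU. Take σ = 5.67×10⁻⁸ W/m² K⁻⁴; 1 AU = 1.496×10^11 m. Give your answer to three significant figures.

The flux needed for this T is 4σT⁴/(1−0.18) = 296.9 W/m².
Then d = [L/(4πS)]^(1/2) = 1.608×10^11 m, i.e. 1.075 AU.

1.07 AU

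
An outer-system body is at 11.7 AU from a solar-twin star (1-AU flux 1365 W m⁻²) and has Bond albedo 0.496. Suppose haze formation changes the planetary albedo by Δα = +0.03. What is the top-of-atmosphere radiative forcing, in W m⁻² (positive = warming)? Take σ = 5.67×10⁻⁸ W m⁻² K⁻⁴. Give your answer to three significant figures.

-0.0748 W m⁻²

Irradiance scales as 1/d², so S = 1365 W m⁻² × (1/11.7)² = 9.972 W m⁻².
ΔF = −(S/4)Δα = −(9.972/4)×(+0.03) = -0.07479 W m⁻².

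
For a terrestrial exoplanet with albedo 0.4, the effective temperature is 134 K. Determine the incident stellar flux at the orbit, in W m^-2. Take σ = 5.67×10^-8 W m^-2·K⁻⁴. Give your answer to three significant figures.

122 W m^-2

Invert the energy balance for S: S = 4σT⁴/(1−α).
σT⁴ = 5.67×10⁻⁸·(134)⁴ = 18.28 W m^-2.
S = 4·18.28/0.6 = 121.9 W m^-2.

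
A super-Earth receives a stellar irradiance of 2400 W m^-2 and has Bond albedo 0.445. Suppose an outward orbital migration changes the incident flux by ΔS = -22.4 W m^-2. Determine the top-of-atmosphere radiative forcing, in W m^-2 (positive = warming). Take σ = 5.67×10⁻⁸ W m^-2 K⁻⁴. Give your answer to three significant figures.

Only a fraction (1−α) is absorbed and it's spread over 4πR², so ΔF = (1−α)ΔS/4 = -3.108 W m^-2.

-3.11 W m^-2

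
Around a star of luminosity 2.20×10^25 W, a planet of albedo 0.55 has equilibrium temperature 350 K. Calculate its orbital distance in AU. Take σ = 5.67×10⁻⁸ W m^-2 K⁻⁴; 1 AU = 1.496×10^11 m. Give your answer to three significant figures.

Required flux: S = 4σT⁴/(1−α) = 7563 W m^-2.
Then d = [L/(4πS)]^(1/2) = 1.521×10^10 m, i.e. 0.1017 AU.

0.102 AU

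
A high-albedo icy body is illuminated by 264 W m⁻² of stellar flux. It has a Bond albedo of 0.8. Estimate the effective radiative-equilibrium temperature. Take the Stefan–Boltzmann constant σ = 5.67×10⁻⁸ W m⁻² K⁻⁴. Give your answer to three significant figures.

Averaging over the sphere, the absorbed flux is S(1−α)/4 = 13.20 W m⁻².
Set σT⁴ = 13.20 → T = (13.20/σ)^(1/4) = 123.5 K.

124 K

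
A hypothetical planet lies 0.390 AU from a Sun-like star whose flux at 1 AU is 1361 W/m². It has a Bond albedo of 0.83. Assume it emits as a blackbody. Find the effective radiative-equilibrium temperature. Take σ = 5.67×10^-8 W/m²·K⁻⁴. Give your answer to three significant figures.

286 kelvin

By the inverse-square law, S = 1361/0.390² = 8948 W/m².
Averaging over the sphere, the absorbed flux is S(1−α)/4 = 380.3 W/m².
In equilibrium σT⁴ equals this, so T = 286.2 K.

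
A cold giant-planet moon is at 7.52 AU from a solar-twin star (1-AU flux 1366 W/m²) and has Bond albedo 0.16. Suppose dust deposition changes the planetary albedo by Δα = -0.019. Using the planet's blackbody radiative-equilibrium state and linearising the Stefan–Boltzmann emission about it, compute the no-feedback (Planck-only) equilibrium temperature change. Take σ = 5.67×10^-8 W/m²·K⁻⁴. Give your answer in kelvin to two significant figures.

0.55 K

By the inverse-square law, S = 1366/7.52² = 24.16 W/m².
Reference equilibrium: T_e = [S(1−α)/(4σ)]^(1/4) = 97.26 K.
TOA radiative forcing: ΔF = −S·Δα/4 = −24.16·(-0.019)/4 = 0.1147 W/m².
Planck response: λ_P = 4σT_e³ = 4·5.67×10⁻⁸·(97.26)³ = 0.2086 W/m²/K.
Hence the no-feedback warming is ΔF/(4σT_e³) = 0.550 K.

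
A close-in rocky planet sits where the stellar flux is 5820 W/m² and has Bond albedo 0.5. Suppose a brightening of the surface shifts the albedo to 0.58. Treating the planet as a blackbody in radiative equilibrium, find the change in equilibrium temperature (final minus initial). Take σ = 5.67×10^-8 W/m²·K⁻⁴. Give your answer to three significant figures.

-14.4 kelvin

With α = 0.5, T₁ = 336.6 K.
With α = 0.58, T₂ = 322.2 K.
Change: 322.2 − 336.6 = -14.35 K.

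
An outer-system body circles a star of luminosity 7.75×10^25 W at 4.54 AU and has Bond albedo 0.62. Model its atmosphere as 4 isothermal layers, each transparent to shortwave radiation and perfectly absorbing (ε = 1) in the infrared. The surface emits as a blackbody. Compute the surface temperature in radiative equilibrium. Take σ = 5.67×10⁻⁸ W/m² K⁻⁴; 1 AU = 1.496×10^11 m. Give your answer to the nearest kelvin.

103 K

Orbital distance: d = 4.54 AU = 6.792×10^11 m.
Flux at the orbit: S = L/(4πd²) = 7.75×10^25/(4π·(6.79×10^11)²) = 13.37 W/m².
OLR = S(1−α)/4 = 1.270 W/m²; the top layer radiates at T_e = 68.80 K.
Layer-by-layer balance gives σT_s⁴ = (N+1)σT_e⁴, so T_s = 5^¼·68.80 = 102.9 K.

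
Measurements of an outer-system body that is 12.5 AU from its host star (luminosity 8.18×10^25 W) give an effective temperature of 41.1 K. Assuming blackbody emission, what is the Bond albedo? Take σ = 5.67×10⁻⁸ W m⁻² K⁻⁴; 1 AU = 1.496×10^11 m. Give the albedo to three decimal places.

0.652

d = 12.5 × 1.496×10^11 m = 1.870×10^12 m.
Flux at the orbit: S = L/(4πd²) = 8.18×10^25/(4π·(1.87×10^12)²) = 1.861 W m⁻².
From σT⁴ = S(1−α)/4 we invert for α: 1−α = 4σT⁴/S.
4σT⁴ = 4·5.67×10⁻⁸·(41.1)⁴ = 0.6472 W m⁻².
Hence α = 1 − 0.6472/1.861 = 0.6523.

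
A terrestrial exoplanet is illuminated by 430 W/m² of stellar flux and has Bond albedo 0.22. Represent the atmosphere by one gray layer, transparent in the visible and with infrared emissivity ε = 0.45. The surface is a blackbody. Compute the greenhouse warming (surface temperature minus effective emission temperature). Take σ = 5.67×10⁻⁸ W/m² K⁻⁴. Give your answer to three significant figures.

12.9 K

The planet radiates to space at T_e = [S(1−α)/(4σ)]^(1/4) = 196.1 K.
Surface balance with a leaky layer gives σT_s⁴ = σT_e⁴·2/(2−ε), so T_s = T_e·[2/(2−0.45)]^(1/4) = 209.0 K.
Greenhouse warming: T_s − T_e = 12.90 K.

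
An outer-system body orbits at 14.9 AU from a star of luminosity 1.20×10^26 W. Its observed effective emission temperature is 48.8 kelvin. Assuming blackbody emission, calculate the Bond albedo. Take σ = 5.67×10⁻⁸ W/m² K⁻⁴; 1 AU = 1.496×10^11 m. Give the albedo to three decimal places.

0.331

d = 14.9 × 1.496×10^11 m = 2.229×10^12 m.
Spreading L over a sphere of radius d: S = 1.20×10^26/(4π·2.23×10^12²) = 1.922 W/m².
From σT⁴ = S(1−α)/4 we invert for α: 1−α = 4σT⁴/S.
4σT⁴ = 4·5.67×10⁻⁸·(48.8)⁴ = 1.286 W/m².
1−α = 1.286/1.922 = 0.6692, so α = 0.3308.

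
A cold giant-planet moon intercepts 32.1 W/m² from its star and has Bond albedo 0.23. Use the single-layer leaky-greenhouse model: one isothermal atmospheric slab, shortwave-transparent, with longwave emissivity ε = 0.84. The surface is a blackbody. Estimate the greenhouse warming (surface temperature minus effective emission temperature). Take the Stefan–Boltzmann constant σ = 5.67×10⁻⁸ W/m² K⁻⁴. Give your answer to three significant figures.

The planet radiates to space at T_e = [S(1−α)/(4σ)]^(1/4) = 102.2 K.
Surface balance with a leaky layer gives σT_s⁴ = σT_e⁴·2/(2−ε), so T_s = T_e·[2/(2−0.84)]^(1/4) = 117.1 K.
Greenhouse warming: T_s − T_e = 14.91 K.

14.9 K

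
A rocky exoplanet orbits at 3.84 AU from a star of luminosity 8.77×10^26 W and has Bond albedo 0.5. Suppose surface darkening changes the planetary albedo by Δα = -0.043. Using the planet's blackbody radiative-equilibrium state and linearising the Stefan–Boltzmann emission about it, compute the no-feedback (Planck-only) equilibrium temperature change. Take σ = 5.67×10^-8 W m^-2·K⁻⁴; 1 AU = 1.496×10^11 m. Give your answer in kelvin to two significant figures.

3.2 kelvin

d = 3.84 × 1.496×10^11 m = 5.745×10^11 m.
Flux at the orbit: S = L/(4πd²) = 8.77×10^26/(4π·(5.74×10^11)²) = 211.5 W m^-2.
Unperturbed T_e = [211.5·(1−0.5)/(4σ)]^¼ = 146.9 K.
ΔF = −(S/4)Δα = −(211.5/4)×(-0.043) = 2.273 W m^-2.
Planck response: λ_P = 4σT_e³ = 4·5.67×10⁻⁸·(146.9)³ = 0.7196 W m^-2/K.
ΔT₀ = ΔF/λ_P = 2.273/0.7196 = 3.16 K.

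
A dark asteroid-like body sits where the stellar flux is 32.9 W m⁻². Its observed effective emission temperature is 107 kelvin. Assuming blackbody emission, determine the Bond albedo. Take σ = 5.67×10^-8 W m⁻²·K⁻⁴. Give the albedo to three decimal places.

Energy balance: S(1−α)/4 = σT⁴, so 1−α = 4σT⁴/S.
4σT⁴ = 4·5.67×10⁻⁸·(107)⁴ = 29.73 W m⁻².
Hence α = 1 − 29.73/32.90 = 0.0964.

0.096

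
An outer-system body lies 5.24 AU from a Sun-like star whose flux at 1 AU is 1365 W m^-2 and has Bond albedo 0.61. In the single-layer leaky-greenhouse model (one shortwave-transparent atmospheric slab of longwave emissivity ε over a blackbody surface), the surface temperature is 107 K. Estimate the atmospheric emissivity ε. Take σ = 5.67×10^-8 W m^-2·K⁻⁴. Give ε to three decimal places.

Flux at the orbit: S = 1365/(5.24)² = 49.71 W m^-2.
Effective temperature: T_e = [S(1−α)/(4σ)]^(1/4) = 96.16 K.
Inverting T_s⁴ = 2T_e⁴/(2−ε): (T_e/T_s)⁴ = 0.6522, so ε = 2(1 − 0.6522) = 0.6957.

0.696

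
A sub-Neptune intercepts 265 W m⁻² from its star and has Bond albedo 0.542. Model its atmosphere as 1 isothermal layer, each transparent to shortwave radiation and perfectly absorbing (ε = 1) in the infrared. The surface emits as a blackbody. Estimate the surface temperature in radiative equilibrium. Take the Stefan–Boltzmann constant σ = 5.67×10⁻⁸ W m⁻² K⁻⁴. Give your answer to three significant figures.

The effective emission temperature is T_e = [S(1−α)/(4σ)]^¼ = 152.1 K.
For an N-layer opaque stack, T_s⁴ = (N+1)T_e⁴, hence T_s = (2)^(1/4)×152.1 K = 180.9 K.

181 K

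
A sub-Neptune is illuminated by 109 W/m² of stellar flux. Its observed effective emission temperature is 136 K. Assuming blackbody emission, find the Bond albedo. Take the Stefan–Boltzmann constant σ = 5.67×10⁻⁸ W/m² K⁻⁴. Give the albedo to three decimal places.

Energy balance: S(1−α)/4 = σT⁴, so 1−α = 4σT⁴/S.
σT⁴ = 19.40 W/m², so 4σT⁴ = 77.59 W/m².
Hence α = 1 − 77.59/109.0 = 0.2882.

0.288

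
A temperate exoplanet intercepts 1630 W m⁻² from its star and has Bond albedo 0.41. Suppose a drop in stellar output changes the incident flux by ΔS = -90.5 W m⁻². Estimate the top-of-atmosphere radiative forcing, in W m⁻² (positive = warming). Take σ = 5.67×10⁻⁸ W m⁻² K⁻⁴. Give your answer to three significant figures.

-13.3 W m⁻²

ΔF = Δ[S(1−α)]/4 = (1−0.41)·-90.5/4 = -13.35 W m⁻².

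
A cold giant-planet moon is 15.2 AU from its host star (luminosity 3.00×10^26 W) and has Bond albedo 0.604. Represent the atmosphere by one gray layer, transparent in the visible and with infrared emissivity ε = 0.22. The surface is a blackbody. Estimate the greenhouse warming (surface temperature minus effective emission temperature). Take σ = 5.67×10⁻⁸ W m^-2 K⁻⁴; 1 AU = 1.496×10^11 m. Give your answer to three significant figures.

1.58 kelvin

d = 15.2 × 1.496×10^11 m = 2.274×10^12 m.
Flux at the orbit: S = L/(4πd²) = 3.00×10^26/(4π·(2.27×10^12)²) = 4.617 W m^-2.
Effective emission temperature (TOA balance): σT_e⁴ = S(1−α)/4 = 0.4571 W m^-2 → T_e = 53.28 K.
The surface balance (absorbed SW + ε·downward IR = σT_s⁴) with T_a⁴ = T_s⁴/2 reduces to T_s = T_e·[2/(2−ε)]^¼ = 54.86 K.
Greenhouse warming: T_s − T_e = 1.575 K.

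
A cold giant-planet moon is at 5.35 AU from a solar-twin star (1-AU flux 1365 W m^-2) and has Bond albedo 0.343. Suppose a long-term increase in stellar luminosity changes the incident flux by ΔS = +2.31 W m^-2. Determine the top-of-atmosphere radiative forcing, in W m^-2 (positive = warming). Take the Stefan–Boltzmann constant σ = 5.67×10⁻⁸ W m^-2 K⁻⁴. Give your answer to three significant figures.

Irradiance scales as 1/d², so S = 1365 W m^-2 × (1/5.35)² = 47.69 W m^-2.
ΔF = Δ[S(1−α)]/4 = (1−0.343)·+2.31/4 = 0.3794 W m^-2.

0.379 W m^-2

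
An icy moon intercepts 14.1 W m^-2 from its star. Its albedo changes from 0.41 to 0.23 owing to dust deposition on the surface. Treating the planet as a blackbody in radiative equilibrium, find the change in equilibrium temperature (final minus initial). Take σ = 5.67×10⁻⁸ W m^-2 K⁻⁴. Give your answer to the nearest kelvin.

With α = 0.41, T₁ = 77.82 K.
Final:   T₂ = [S(1−0.23)/(4σ)]^(1/4) = 83.18 K.
ΔT = T₂ − T₁ = 5.357 K.

5 kelvin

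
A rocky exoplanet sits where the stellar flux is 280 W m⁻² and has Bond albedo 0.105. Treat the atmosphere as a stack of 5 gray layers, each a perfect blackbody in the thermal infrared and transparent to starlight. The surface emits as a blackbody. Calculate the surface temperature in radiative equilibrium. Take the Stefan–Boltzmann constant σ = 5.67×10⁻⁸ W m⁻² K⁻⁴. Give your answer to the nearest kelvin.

The effective emission temperature is T_e = [S(1−α)/(4σ)]^¼ = 182.3 K.
With N = 5 opaque layers, T_s = (N+1)^(1/4)·T_e = 6^(1/4)·182.3 = 285.3 K.

285 K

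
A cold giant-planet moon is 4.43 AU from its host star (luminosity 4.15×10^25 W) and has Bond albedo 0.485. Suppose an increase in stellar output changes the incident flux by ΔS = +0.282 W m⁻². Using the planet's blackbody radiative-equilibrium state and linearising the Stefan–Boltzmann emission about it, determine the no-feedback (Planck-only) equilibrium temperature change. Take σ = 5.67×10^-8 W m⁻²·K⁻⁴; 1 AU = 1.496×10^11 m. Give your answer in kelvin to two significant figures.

d = 4.43 × 1.496×10^11 m = 6.627×10^11 m.
Flux at the orbit: S = L/(4πd²) = 4.15×10^25/(4π·(6.63×10^11)²) = 7.519 W m⁻².
Reference equilibrium: T_e = [S(1−α)/(4σ)]^(1/4) = 64.28 K.
Only a fraction (1−α) is absorbed and it's spread over 4πR², so ΔF = (1−α)ΔS/4 = 0.03631 W m⁻².
Planck response: λ_P = 4σT_e³ = 4·5.67×10⁻⁸·(64.28)³ = 0.06024 W m⁻²/K.
ΔT₀ = ΔF/λ_P = 0.03631/0.06024 = 0.603 K.

0.60 K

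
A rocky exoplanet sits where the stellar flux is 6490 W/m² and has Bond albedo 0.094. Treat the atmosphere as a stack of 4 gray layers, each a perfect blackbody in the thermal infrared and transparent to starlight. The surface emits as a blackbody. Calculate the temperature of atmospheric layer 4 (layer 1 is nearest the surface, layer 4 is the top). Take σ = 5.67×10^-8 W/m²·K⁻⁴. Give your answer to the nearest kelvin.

The effective emission temperature is T_e = [S(1−α)/(4σ)]^¼ = 401.3 K.
In the N-layer model, layer k (counted from the surface) has T_k = (N+1−k)^(1/4)·T_e.
T_4 = (1)^(1/4)·401.3 = 401.3 K.

401 K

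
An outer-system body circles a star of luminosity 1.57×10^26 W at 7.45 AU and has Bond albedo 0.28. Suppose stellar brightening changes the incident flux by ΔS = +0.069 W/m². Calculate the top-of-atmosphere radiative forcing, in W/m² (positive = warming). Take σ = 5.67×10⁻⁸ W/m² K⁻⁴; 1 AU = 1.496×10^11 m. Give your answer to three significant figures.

0.0124 W/m²

Orbital distance: d = 7.45 AU = 1.115×10^12 m.
Spreading L over a sphere of radius d: S = 1.57×10^26/(4π·1.11×10^12²) = 10.06 W/m².
ΔF = Δ[S(1−α)]/4 = (1−0.28)·+0.069/4 = 0.01242 W/m².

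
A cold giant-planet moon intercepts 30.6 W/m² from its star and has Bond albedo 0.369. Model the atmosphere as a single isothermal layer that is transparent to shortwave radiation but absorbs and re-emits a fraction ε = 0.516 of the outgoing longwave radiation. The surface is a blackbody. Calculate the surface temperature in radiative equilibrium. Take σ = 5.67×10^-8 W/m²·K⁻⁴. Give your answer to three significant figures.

The planet radiates to space at T_e = [S(1−α)/(4σ)]^(1/4) = 96.06 K.
The surface balance (absorbed SW + ε·downward IR = σT_s⁴) with T_a⁴ = T_s⁴/2 reduces to T_s = T_e·[2/(2−ε)]^¼ = 103.5 K.

103 K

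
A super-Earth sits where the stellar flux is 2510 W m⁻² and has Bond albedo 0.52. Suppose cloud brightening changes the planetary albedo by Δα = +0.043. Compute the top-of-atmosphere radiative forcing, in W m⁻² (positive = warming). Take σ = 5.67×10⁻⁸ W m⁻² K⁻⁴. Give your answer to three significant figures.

-27.0 W m⁻²

TOA radiative forcing: ΔF = −S·Δα/4 = −2510·(+0.043)/4 = -26.98 W m⁻².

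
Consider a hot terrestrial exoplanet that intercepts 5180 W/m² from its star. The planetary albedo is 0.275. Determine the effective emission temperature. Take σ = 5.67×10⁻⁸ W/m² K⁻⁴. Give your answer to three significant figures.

359 kelvin

The planet absorbs (1−α)S over its disc πR² and re-emits over 4πR², so the mean absorbed flux is (1−0.275)·5180/4 = 938.9 W/m².
In equilibrium σT⁴ equals this, so T = 358.7 K.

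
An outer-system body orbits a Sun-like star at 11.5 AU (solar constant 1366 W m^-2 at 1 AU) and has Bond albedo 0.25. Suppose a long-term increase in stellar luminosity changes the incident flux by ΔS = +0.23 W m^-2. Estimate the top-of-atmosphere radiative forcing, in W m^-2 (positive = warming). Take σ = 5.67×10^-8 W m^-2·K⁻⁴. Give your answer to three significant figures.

0.0431 W m^-2

By the inverse-square law, S = 1366/11.5² = 10.33 W m^-2.
TOA radiative forcing: ΔF = (1−α)ΔS/4 = 0.75·(+0.23)/4 = 0.04313 W m^-2.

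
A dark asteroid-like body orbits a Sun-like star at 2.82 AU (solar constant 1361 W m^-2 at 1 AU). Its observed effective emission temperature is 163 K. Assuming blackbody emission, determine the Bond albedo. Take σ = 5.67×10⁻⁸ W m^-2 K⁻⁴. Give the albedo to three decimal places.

0.065

By the inverse-square law, S = 1361/2.82² = 171.1 W m^-2.
Energy balance: S(1−α)/4 = σT⁴, so 1−α = 4σT⁴/S.
σT⁴ = 40.03 W m^-2, so 4σT⁴ = 160.1 W m^-2.
1−α = 160.1/171.1 = 0.9355, so α = 0.0645.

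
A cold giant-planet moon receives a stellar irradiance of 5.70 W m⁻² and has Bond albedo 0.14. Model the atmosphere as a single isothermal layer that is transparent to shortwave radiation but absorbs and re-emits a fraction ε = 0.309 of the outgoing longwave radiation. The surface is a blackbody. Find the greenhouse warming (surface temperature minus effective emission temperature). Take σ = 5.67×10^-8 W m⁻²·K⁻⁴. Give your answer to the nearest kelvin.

The planet radiates to space at T_e = [S(1−α)/(4σ)]^(1/4) = 68.18 K.
The surface balance (absorbed SW + ε·downward IR = σT_s⁴) with T_a⁴ = T_s⁴/2 reduces to T_s = T_e·[2/(2−ε)]^¼ = 71.11 K.
T_s − T_e = 71.11 − 68.18 = 2.922 K.

3 kelvin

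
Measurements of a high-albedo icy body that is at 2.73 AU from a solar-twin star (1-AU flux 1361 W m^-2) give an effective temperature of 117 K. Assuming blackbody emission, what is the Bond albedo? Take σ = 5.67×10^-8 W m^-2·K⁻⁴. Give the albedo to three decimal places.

0.767

By the inverse-square law, S = 1361/2.73² = 182.6 W m^-2.
Energy balance: S(1−α)/4 = σT⁴, so 1−α = 4σT⁴/S.
σT⁴ = 10.62 W m^-2, so 4σT⁴ = 42.50 W m^-2.
1−α = 42.50/182.6 = 0.2327, so α = 0.7673.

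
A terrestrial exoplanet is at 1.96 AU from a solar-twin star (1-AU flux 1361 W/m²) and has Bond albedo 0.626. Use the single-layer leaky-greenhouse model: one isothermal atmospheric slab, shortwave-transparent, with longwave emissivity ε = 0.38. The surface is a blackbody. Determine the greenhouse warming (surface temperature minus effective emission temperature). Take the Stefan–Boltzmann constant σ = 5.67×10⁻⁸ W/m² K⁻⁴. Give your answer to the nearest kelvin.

8 K

Flux at the orbit: S = 1361/(1.96)² = 354.3 W/m².
The planet radiates to space at T_e = [S(1−α)/(4σ)]^(1/4) = 155.5 K.
For a single slab of emissivity ε, T_s⁴ = 2T_e⁴/(2−ε); thus T_s = 155.5·(1.235)^(1/4) = 163.9 K.
T_s − T_e = 163.9 − 155.5 = 8.410 K.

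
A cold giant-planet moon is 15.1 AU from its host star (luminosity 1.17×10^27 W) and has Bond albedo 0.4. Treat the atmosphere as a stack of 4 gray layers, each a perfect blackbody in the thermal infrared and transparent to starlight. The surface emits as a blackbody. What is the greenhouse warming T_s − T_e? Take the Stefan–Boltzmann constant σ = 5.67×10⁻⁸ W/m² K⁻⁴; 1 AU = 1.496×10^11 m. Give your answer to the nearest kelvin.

41 K

d = 15.1 × 1.496×10^11 m = 2.259×10^12 m.
Spreading L over a sphere of radius d: S = 1.17×10^27/(4π·2.26×10^12²) = 18.25 W/m².
The effective emission temperature is T_e = [S(1−α)/(4σ)]^¼ = 83.35 K.
Surface: T_s = (5)^¼·T_e = 124.6 K.
Warming: T_s − T_e = 41.29 K.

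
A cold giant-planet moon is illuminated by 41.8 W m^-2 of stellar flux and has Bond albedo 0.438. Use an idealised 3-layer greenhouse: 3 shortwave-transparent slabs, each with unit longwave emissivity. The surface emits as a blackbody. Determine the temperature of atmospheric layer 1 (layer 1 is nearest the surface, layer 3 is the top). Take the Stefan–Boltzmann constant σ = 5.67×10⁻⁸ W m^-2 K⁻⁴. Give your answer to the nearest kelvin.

133 K

Top-of-atmosphere balance: σT_e⁴ = S(1−α)/4 = 5.873 W m^-2 → T_e = 100.9 K.
The net upward flux σT_e⁴ is constant between every pair of levels, so T_k⁴ = (N+1−k)T_e⁴.
With k = 1: T_1 = (3+1−1)^¼·100.9 K = 132.8 K.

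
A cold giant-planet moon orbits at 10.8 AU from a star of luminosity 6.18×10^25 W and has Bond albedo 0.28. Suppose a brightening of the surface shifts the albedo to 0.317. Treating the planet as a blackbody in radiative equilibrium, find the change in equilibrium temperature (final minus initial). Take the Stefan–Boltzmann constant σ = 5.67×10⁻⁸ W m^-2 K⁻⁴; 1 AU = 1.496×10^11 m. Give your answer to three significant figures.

-0.648 K

d = 10.8 × 1.496×10^11 m = 1.616×10^12 m.
Spreading L over a sphere of radius d: S = 6.18×10^25/(4π·1.62×10^12²) = 1.884 W m^-2.
Initial: T₁ = [S(1−0.28)/(4σ)]^(1/4) = 49.45 K.
With α = 0.317, T₂ = 48.80 K.
ΔT = T₂ − T₁ = -0.6480 K.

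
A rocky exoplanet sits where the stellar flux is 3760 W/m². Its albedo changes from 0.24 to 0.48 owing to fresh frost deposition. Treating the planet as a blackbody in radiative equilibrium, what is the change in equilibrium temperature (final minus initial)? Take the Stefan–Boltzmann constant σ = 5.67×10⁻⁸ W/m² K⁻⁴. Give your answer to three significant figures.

Before: T₁ = [3760·0.76/(4σ)]^(1/4) = 335.0 K.
After:  T₂ = [3760·0.52/(4σ)]^(1/4) = 304.7 K.
Change: 304.7 − 335.0 = -30.32 K.

-30.3 kelvin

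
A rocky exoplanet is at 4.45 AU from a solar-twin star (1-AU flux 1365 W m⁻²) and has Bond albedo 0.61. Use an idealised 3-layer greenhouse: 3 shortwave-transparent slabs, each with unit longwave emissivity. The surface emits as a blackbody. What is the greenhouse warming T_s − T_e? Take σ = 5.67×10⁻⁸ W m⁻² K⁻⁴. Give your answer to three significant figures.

43.2 K

Flux at the orbit: S = 1365/(4.45)² = 68.93 W m⁻².
The effective emission temperature is T_e = [S(1−α)/(4σ)]^¼ = 104.3 K.
T_s = (N+1)^(1/4)·T_e = 147.6 K.
So the greenhouse effect raises the surface by 147.6 − 104.3 = 43.22 K.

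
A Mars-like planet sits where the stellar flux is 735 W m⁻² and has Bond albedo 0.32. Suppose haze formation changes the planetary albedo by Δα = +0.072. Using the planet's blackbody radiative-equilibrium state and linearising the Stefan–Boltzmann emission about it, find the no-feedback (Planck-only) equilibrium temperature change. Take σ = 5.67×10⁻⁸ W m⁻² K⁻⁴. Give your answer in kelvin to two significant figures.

-5.7 K

Unperturbed T_e = [735.0·(1−0.32)/(4σ)]^¼ = 216.7 K.
The change in absorbed flux is Δ[S(1−α)/4] = −SΔα/4 = -13.23 W m⁻².
The Planck feedback parameter is 4σT_e³ = 2.307 W m⁻²/K.
Hence the no-feedback warming is ΔF/(4σT_e³) = -5.74 K.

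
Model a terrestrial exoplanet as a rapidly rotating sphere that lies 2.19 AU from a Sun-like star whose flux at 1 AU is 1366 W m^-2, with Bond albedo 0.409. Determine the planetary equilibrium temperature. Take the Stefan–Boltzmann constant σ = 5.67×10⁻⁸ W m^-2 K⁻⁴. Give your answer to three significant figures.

165 K

By the inverse-square law, S = 1366/2.19² = 284.8 W m^-2.
Averaging over the sphere, the absorbed flux is S(1−α)/4 = 42.08 W m^-2.
In equilibrium σT⁴ equals this, so T = 165.1 K.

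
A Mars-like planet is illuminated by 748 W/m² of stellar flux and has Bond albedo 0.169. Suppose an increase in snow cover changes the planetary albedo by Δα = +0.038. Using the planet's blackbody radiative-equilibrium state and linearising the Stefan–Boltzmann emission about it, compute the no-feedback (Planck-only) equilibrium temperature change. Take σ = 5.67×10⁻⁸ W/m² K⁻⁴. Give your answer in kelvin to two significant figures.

-2.6 K

Unperturbed T_e = [748.0·(1−0.169)/(4σ)]^¼ = 228.8 K.
TOA radiative forcing: ΔF = −S·Δα/4 = −748.0·(+0.038)/4 = -7.106 W/m².
Linearising σT⁴ gives d(σT⁴)/dT = 4σT_e³ = 2.717 W/m² per K.
ΔT₀ = ΔF/λ_P = -7.106/2.717 = -2.62 K.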